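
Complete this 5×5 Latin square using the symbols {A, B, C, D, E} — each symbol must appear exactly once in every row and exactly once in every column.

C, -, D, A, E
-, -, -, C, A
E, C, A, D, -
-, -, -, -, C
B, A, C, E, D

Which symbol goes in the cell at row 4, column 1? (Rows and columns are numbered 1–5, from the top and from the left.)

A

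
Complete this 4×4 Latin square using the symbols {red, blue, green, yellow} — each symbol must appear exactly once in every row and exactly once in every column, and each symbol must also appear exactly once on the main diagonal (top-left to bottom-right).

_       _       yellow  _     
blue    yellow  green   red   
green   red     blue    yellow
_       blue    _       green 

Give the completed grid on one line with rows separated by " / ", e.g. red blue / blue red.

red green yellow blue / blue yellow green red / green red blue yellow / yellow blue red green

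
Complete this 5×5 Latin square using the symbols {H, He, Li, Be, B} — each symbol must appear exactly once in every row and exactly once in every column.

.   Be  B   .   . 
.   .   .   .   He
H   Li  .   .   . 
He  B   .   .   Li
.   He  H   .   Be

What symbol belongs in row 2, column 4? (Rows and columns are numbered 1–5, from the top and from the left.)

B

Cell (r1,c1): row 1 has {Be,B}; column 1 has {H,He} → Li.
Cell (r1,c5): row 1 has {Li,Be,B}; column 5 has {He,Li,Be} → H.
Cell (r2,c2): row 2 has {He}; column 2 has {He,Li,Be,B} → H.
Cell (r3,c5): row 3 has {H,Li}; column 5 has {H,He,Li,Be} → B.
Cell (r4,c3): row 4 has {He,Li,B}; column 3 has {H,B} → Be.
Cell (r4,c4): row 4 has {He,Li,Be,B}; column 4 is empty so far → H.
Cell (r5,c1): row 5 has {H,He,Be}; column 1 has {H,He,Li} → B.
Cell (r5,c4): row 5 has {H,He,Be,B}; column 4 has {H} → Li.
Cell (r1,c4): row 1 has {H,Li,Be,B}; column 4 has {H,Li} → He.
Cell (r2,c1): row 2 has {H,He}; column 1 has {H,He,Li,B} → Be.
Cell (r2,c3): row 2 has {H,He,Be}; column 3 has {H,Be,B} → Li.
Cell (r2,c4): row 2 has {H,He,Li,Be}; column 4 has {H,He,Li} → B.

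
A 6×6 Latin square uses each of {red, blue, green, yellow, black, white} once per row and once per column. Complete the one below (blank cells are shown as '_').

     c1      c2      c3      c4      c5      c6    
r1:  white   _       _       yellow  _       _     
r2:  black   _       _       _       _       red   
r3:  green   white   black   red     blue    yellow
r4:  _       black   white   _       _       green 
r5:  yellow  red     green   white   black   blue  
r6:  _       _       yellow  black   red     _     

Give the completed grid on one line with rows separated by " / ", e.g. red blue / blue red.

white blue red yellow green black / black yellow blue green white red / green white black red blue yellow / red black white blue yellow green / yellow red green white black blue / blue green yellow black red white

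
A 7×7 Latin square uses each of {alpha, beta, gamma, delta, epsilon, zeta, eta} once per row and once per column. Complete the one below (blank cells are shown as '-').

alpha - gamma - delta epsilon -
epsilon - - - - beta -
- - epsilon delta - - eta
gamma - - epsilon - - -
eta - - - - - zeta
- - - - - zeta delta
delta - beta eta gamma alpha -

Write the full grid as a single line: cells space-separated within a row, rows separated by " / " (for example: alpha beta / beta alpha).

alpha eta gamma zeta delta epsilon beta / epsilon delta zeta alpha eta beta gamma / zeta alpha epsilon delta beta gamma eta / gamma beta delta epsilon zeta eta alpha / eta gamma alpha beta epsilon delta zeta / beta epsilon eta gamma alpha zeta delta / delta zeta beta eta gamma alpha epsilon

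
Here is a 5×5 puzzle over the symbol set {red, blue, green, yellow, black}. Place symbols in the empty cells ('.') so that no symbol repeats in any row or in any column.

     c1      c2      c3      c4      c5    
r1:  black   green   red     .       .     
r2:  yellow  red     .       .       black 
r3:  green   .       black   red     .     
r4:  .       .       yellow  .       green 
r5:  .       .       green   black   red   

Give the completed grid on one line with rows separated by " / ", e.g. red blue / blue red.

black green red yellow blue / yellow red blue green black / green blue black red yellow / red black yellow blue green / blue yellow green black red

(r2,c3) = blue
(r2,c4) = green
(r4,c4) = blue
(r5,c1) = blue
(r5,c2) = yellow
(r1,c4) = yellow
(r1,c5) = blue
(r3,c2) = blue
(r3,c5) = yellow
(r4,c1) = red
(r4,c2) = black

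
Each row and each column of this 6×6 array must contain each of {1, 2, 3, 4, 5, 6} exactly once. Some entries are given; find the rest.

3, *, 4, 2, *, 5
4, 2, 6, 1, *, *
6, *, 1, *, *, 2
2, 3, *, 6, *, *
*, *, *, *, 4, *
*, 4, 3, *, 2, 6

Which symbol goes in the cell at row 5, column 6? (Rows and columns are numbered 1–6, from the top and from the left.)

(r2,c6) = 3
(r3,c2) = 5
(r3,c5) = 3
(r4,c3) = 5
(r4,c5) = 1
(r4,c6) = 4
(r5,c3) = 2
(r5,c6) = 1

1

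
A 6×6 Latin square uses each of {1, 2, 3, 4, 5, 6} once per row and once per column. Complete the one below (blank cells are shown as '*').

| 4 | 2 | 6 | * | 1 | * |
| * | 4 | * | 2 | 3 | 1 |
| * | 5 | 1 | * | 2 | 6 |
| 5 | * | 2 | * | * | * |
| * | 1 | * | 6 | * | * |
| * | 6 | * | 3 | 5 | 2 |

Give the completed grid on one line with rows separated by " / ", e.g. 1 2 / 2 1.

(r1,c4): row 1 has {1,2,4,6}; column 4 has {2,3,6}, so it must be 5.
(r1,c6): row 1 has {1,2,4,5,6}; column 6 has {1,2,6}, so it must be 3.
(r2,c1): row 2 has {1,2,3,4}; column 1 has {4,5}, so it must be 6.
(r2,c3): row 2 has {1,2,3,4,6}; column 3 has {1,2,6}, so it must be 5.
(r3,c1): row 3 has {1,2,5,6}; column 1 has {4,5,6}, so it must be 3.
(r3,c4): row 3 has {1,2,3,5,6}; column 4 has {2,3,5,6}, so it must be 4.
(r4,c2): row 4 has {2,5}; column 2 has {1,2,4,5,6}, so it must be 3.
(r4,c4): row 4 has {2,3,5}; column 4 has {2,3,4,5,6}, so it must be 1.
(r4,c6): row 4 has {1,2,3,5}; column 6 has {1,2,3,6}, so it must be 4.
(r5,c1): row 5 has {1,6}; column 1 has {3,4,5,6}, so it must be 2.
(r5,c5): row 5 has {1,2,6}; column 5 has {1,2,3,5}, so it must be 4.
(r5,c6): row 5 has {1,2,4,6}; column 6 has {1,2,3,4,6}, so it must be 5.
(r6,c1): row 6 has {2,3,5,6}; column 1 has {2,3,4,5,6}, so it must be 1.
(r6,c3): row 6 has {1,2,3,5,6}; column 3 has {1,2,5,6}, so it must be 4.
(r4,c5): row 4 has {1,2,3,4,5}; column 5 has {1,2,3,4,5}, so it must be 6.
(r5,c3): row 5 has {1,2,4,5,6}; column 3 has {1,2,4,5,6}, so it must be 3.

4 2 6 5 1 3 / 6 4 5 2 3 1 / 3 5 1 4 2 6 / 5 3 2 1 6 4 / 2 1 3 6 4 5 / 1 6 4 3 5 2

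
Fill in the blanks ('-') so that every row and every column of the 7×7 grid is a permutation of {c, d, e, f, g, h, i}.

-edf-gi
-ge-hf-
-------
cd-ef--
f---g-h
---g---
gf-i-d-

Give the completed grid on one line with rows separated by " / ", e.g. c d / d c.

(r1,c1): row 1 has {d,e,f,g,i}; column 1 has {c,f,g}, so it must be h.
(r1,c5): row 1 has {d,e,f,g,h,i}; column 5 has {f,g,h}, so it must be c.
(r4,c7): row 4 has {c,d,e,f}; column 7 has {h,i}, so it must be g.
(r7,c5): row 7 has {d,f,g,i}; column 5 has {c,f,g,h}, so it must be e.
(r7,c7): row 7 has {d,e,f,g,i}; column 7 has {g,h,i}, so it must be c.
(r2,c7): row 2 has {e,f,g,h}; column 7 has {c,g,h,i}, so it must be d.
(r7,c3): row 7 has {c,d,e,f,g,i}; column 3 has {d,e}, so it must be h.
(r2,c1): row 2 has {d,e,f,g,h}; column 1 has {c,f,g,h}, so it must be i.
(r2,c4): row 2 has {d,e,f,g,h,i}; column 4 has {e,f,g,i}, so it must be c.
(r4,c3): row 4 has {c,d,e,f,g}; column 3 has {d,e,h}, so it must be i.
(r4,c6): row 4 has {c,d,e,f,g,i}; column 6 has {d,f,g}, so it must be h.
(r5,c3): row 5 has {f,g,h}; column 3 has {d,e,h,i}, so it must be c.
(r5,c4): row 5 has {c,f,g,h}; column 4 has {c,e,f,g,i}, so it must be d.
(r6,c3): row 6 has {g}; column 3 has {c,d,e,h,i}, so it must be f.
(r6,c7): row 6 has {f,g}; column 7 has {c,d,g,h,i}, so it must be e.
(r3,c3): row 3 is empty so far; column 3 has {c,d,e,f,h,i}, so it must be g.
(r3,c4): row 3 has {g}; column 4 has {c,d,e,f,g,i}, so it must be h.
(r3,c7): row 3 has {g,h}; column 7 has {c,d,e,g,h,i}, so it must be f.
(r5,c2): row 5 has {c,d,f,g,h}; column 2 has {d,e,f,g}, so it must be i.
(r5,c6): row 5 has {c,d,f,g,h,i}; column 6 has {d,f,g,h}, so it must be e.
(r6,c1): row 6 has {e,f,g}; column 1 has {c,f,g,h,i}, so it must be d.
(r6,c5): row 6 has {d,e,f,g}; column 5 has {c,e,f,g,h}, so it must be i.
(r6,c6): row 6 has {d,e,f,g,i}; column 6 has {d,e,f,g,h}, so it must be c.
(r3,c1): row 3 has {f,g,h}; column 1 has {c,d,f,g,h,i}, so it must be e.
(r3,c2): row 3 has {e,f,g,h}; column 2 has {d,e,f,g,i}, so it must be c.
(r3,c5): row 3 has {c,e,f,g,h}; column 5 has {c,e,f,g,h,i}, so it must be d.
(r3,c6): row 3 has {c,d,e,f,g,h}; column 6 has {c,d,e,f,g,h}, so it must be i.
(r6,c2): row 6 has {c,d,e,f,g,i}; column 2 has {c,d,e,f,g,i}, so it must be h.

h e d f c g i / i g e c h f d / e c g h d i f / c d i e f h g / f i c d g e h / d h f g i c e / g f h i e d c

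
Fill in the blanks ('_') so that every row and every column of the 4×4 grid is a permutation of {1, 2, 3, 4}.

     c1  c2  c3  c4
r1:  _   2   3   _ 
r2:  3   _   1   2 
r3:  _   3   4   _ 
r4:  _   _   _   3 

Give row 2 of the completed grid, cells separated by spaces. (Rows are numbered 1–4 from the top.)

3 4 1 2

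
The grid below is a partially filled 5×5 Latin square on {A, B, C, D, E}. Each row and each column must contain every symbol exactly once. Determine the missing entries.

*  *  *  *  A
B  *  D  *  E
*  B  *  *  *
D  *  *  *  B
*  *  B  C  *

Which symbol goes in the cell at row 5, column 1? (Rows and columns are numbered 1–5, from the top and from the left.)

A

(r2,c4) = A
(r4,c4) = E
(r5,c5) = D
(r2,c2) = C
(r3,c4) = D
(r3,c5) = C
(r4,c2) = A
(r4,c3) = C
(r5,c2) = E
(r1,c2) = D
(r1,c3) = E
(r1,c4) = B
(r3,c3) = A
(r5,c1) = A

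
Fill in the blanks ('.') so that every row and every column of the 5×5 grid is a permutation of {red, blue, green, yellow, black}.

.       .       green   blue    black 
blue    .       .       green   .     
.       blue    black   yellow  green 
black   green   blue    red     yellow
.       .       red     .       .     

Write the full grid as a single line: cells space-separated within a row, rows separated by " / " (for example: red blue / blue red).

yellow red green blue black / blue black yellow green red / red blue black yellow green / black green blue red yellow / green yellow red black blue

(r2,c3) = yellow
(r2,c5) = red
(r3,c1) = red
(r5,c4) = black
(r5,c5) = blue
(r1,c1) = yellow
(r1,c2) = red
(r2,c2) = black
(r5,c1) = green
(r5,c2) = yellow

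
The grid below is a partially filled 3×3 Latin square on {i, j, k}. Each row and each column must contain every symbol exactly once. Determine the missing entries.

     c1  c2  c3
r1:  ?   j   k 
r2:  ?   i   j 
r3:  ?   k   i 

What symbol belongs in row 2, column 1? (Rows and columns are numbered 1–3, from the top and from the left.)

k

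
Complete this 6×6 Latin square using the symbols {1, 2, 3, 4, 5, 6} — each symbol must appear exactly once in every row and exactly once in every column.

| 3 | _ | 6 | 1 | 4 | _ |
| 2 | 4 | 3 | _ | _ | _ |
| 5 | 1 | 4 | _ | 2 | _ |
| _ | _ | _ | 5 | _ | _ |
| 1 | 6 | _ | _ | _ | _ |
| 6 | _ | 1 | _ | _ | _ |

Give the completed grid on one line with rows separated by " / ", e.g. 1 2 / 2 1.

At row 2, column 4: row 2 has {2,3,4}; column 4 has {1,5}; that leaves 6.
At row 3, column 4: row 3 has {1,2,4,5}; column 4 has {1,5,6}; that leaves 3.
At row 3, column 6: row 3 has {1,2,3,4,5}; column 6 is empty so far; that leaves 6.
At row 4, column 1: row 4 has {5}; column 1 has {1,2,3,5,6}; that leaves 4.
At row 4, column 3: row 4 has {4,5}; column 3 has {1,3,4,6}; that leaves 2.
At row 5, column 3: row 5 has {1,6}; column 3 has {1,2,3,4,6}; that leaves 5.
At row 5, column 5: row 5 has {1,5,6}; column 5 has {2,4}; that leaves 3.
At row 6, column 5: row 6 has {1,6}; column 5 has {2,3,4}; that leaves 5.
At row 2, column 5: row 2 has {2,3,4,6}; column 5 has {2,3,4,5}; that leaves 1.
At row 2, column 6: row 2 has {1,2,3,4,6}; column 6 has {6}; that leaves 5.
At row 4, column 2: row 4 has {2,4,5}; column 2 has {1,4,6}; that leaves 3.
At row 4, column 5: row 4 has {2,3,4,5}; column 5 has {1,2,3,4,5}; that leaves 6.
At row 4, column 6: row 4 has {2,3,4,5,6}; column 6 has {5,6}; that leaves 1.
At row 6, column 2: row 6 has {1,5,6}; column 2 has {1,3,4,6}; that leaves 2.
At row 6, column 4: row 6 has {1,2,5,6}; column 4 has {1,3,5,6}; that leaves 4.
At row 6, column 6: row 6 has {1,2,4,5,6}; column 6 has {1,5,6}; that leaves 3.
At row 1, column 2: row 1 has {1,3,4,6}; column 2 has {1,2,3,4,6}; that leaves 5.
At row 1, column 6: row 1 has {1,3,4,5,6}; column 6 has {1,3,5,6}; that leaves 2.
At row 5, column 4: row 5 has {1,3,5,6}; column 4 has {1,3,4,5,6}; that leaves 2.
At row 5, column 6: row 5 has {1,2,3,5,6}; column 6 has {1,2,3,5,6}; that leaves 4.

3 5 6 1 4 2 / 2 4 3 6 1 5 / 5 1 4 3 2 6 / 4 3 2 5 6 1 / 1 6 5 2 3 4 / 6 2 1 4 5 3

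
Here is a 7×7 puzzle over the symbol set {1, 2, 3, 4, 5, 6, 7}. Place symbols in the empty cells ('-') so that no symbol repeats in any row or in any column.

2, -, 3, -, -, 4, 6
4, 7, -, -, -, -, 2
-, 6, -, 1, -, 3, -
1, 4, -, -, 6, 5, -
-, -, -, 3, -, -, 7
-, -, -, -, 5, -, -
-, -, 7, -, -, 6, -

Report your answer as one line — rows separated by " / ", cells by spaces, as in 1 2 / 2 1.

(r2,c6) = 1
(r4,c3) = 2
(r4,c4) = 7
(r4,c7) = 3
(r5,c6) = 2
(r6,c6) = 7
(r1,c4) = 5
(r2,c4) = 6
(r2,c5) = 3
(r1,c2) = 1
(r1,c5) = 7
(r2,c3) = 5
(r3,c3) = 4
(r3,c5) = 2
(r3,c7) = 5
(r5,c2) = 5
(r3,c1) = 7
(r5,c1) = 6
(r5,c3) = 1
(r5,c5) = 4
(r6,c1) = 3
(r6,c2) = 2
(r6,c3) = 6
(r6,c4) = 4
(r6,c7) = 1
(r7,c1) = 5
(r7,c2) = 3
(r7,c4) = 2
(r7,c5) = 1
(r7,c7) = 4

2 1 3 5 7 4 6 / 4 7 5 6 3 1 2 / 7 6 4 1 2 3 5 / 1 4 2 7 6 5 3 / 6 5 1 3 4 2 7 / 3 2 6 4 5 7 1 / 5 3 7 2 1 6 4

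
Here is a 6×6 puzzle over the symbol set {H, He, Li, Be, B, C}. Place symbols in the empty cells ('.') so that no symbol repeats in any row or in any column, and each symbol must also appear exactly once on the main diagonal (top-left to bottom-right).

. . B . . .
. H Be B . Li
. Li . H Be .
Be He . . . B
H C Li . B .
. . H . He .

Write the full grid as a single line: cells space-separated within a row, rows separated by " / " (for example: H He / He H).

C Be B He Li H / He H Be B C Li / B Li He H Be C / Be He C Li H B / H C Li Be B He / Li B H C He Be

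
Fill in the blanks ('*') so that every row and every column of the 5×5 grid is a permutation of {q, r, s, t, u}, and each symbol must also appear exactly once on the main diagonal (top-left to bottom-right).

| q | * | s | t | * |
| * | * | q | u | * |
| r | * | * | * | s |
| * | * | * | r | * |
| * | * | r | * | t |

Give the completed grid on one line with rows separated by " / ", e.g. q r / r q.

(r2,c2) = s
(r2,c5) = r
(r3,c3) = u
(r3,c4) = q
(r4,c3) = t
(r5,c4) = s
(r1,c5) = u
(r2,c1) = t
(r3,c2) = t
(r4,c5) = q
(r5,c1) = u
(r5,c2) = q
(r1,c2) = r
(r4,c1) = s
(r4,c2) = u

q r s t u / t s q u r / r t u q s / s u t r q / u q r s t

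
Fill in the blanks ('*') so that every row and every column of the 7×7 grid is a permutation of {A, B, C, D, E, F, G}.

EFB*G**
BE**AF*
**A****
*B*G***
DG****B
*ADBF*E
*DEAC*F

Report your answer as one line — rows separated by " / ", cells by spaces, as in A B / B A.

E F B D G C A / B E G C A F D / F C A E B D G / A B F G D E C / D G C F E A B / C A D B F G E / G D E A C B F

(r3,c2) = C
(r5,c5) = E
(r7,c1) = G
(r7,c6) = B
(r3,c1) = F
(r4,c5) = D
(r6,c1) = C
(r6,c6) = G
(r3,c5) = B
(r4,c1) = A
(r4,c7) = C
(r4,c3) = F
(r4,c6) = E
(r5,c3) = C
(r5,c4) = F
(r5,c6) = A
(r2,c3) = G
(r2,c7) = D
(r3,c6) = D
(r3,c7) = G
(r1,c6) = C
(r1,c7) = A
(r2,c4) = C
(r3,c4) = E
(r1,c4) = D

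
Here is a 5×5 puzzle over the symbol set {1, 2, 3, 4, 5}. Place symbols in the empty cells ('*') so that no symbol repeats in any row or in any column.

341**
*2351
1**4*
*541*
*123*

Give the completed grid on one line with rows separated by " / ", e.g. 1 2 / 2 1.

3 4 1 2 5 / 4 2 3 5 1 / 1 3 5 4 2 / 2 5 4 1 3 / 5 1 2 3 4

row 1 has {1,3,4}; column 4 has {1,3,4,5} — only 2 is left for (r1,c4).
row 1 has {1,2,3,4}; column 5 has {1} — only 5 is left for (r1,c5).
row 2 has {1,2,3,5}; column 1 has {1,3} — only 4 is left for (r2,c1).
row 3 has {1,4}; column 2 has {1,2,4,5} — only 3 is left for (r3,c2).
row 3 has {1,3,4}; column 3 has {1,2,3,4} — only 5 is left for (r3,c3).
row 3 has {1,3,4,5}; column 5 has {1,5} — only 2 is left for (r3,c5).
row 4 has {1,4,5}; column 1 has {1,3,4} — only 2 is left for (r4,c1).
row 4 has {1,2,4,5}; column 5 has {1,2,5} — only 3 is left for (r4,c5).
row 5 has {1,2,3}; column 1 has {1,2,3,4} — only 5 is left for (r5,c1).
row 5 has {1,2,3,5}; column 5 has {1,2,3,5} — only 4 is left for (r5,c5).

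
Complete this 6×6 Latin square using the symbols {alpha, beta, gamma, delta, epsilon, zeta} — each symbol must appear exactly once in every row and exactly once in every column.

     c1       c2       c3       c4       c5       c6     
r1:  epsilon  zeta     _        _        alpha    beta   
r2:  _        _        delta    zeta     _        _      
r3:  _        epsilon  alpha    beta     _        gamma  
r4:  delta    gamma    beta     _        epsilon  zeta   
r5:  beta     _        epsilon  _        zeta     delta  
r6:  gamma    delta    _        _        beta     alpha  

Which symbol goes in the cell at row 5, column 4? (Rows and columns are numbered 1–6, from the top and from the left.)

gamma

Cell (r1,c3): row 1 has {alpha,beta,epsilon,zeta}; column 3 has {alpha,beta,delta,epsilon} → gamma.
Cell (r1,c4): row 1 has {alpha,beta,gamma,epsilon,zeta}; column 4 has {beta,zeta} → delta.
Cell (r2,c1): row 2 has {delta,zeta}; column 1 has {beta,gamma,delta,epsilon} → alpha.
Cell (r2,c2): row 2 has {alpha,delta,zeta}; column 2 has {gamma,delta,epsilon,zeta} → beta.
Cell (r2,c5): row 2 has {alpha,beta,delta,zeta}; column 5 has {alpha,beta,epsilon,zeta} → gamma.
Cell (r2,c6): row 2 has {alpha,beta,gamma,delta,zeta}; column 6 has {alpha,beta,gamma,delta,zeta} → epsilon.
Cell (r3,c1): row 3 has {alpha,beta,gamma,epsilon}; column 1 has {alpha,beta,gamma,delta,epsilon} → zeta.
Cell (r3,c5): row 3 has {alpha,beta,gamma,epsilon,zeta}; column 5 has {alpha,beta,gamma,epsilon,zeta} → delta.
Cell (r4,c4): row 4 has {beta,gamma,delta,epsilon,zeta}; column 4 has {beta,delta,zeta} → alpha.
Cell (r5,c2): row 5 has {beta,delta,epsilon,zeta}; column 2 has {beta,gamma,delta,epsilon,zeta} → alpha.
Cell (r5,c4): row 5 has {alpha,beta,delta,epsilon,zeta}; column 4 has {alpha,beta,delta,zeta} → gamma.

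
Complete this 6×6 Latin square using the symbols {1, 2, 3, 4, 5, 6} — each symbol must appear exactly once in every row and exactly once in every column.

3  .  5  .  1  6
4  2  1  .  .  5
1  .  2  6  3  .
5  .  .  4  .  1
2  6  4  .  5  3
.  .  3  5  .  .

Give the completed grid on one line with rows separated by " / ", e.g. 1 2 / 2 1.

row 1 has {1,3,5,6}; column 2 has {2,6} — only 4 is left for (r1,c2).
row 1 has {1,3,4,5,6}; column 4 has {4,5,6} — only 2 is left for (r1,c4).
row 2 has {1,2,4,5}; column 4 has {2,4,5,6} — only 3 is left for (r2,c4).
row 2 has {1,2,3,4,5}; column 5 has {1,3,5} — only 6 is left for (r2,c5).
row 3 has {1,2,3,6}; column 2 has {2,4,6} — only 5 is left for (r3,c2).
row 3 has {1,2,3,5,6}; column 6 has {1,3,5,6} — only 4 is left for (r3,c6).
row 4 has {1,4,5}; column 2 has {2,4,5,6} — only 3 is left for (r4,c2).
row 4 has {1,3,4,5}; column 3 has {1,2,3,4,5} — only 6 is left for (r4,c3).
row 4 has {1,3,4,5,6}; column 5 has {1,3,5,6} — only 2 is left for (r4,c5).
row 5 has {2,3,4,5,6}; column 4 has {2,3,4,5,6} — only 1 is left for (r5,c4).
row 6 has {3,5}; column 1 has {1,2,3,4,5} — only 6 is left for (r6,c1).
row 6 has {3,5,6}; column 2 has {2,3,4,5,6} — only 1 is left for (r6,c2).
row 6 has {1,3,5,6}; column 5 has {1,2,3,5,6} — only 4 is left for (r6,c5).
row 6 has {1,3,4,5,6}; column 6 has {1,3,4,5,6} — only 2 is left for (r6,c6).

3 4 5 2 1 6 / 4 2 1 3 6 5 / 1 5 2 6 3 4 / 5 3 6 4 2 1 / 2 6 4 1 5 3 / 6 1 3 5 4 2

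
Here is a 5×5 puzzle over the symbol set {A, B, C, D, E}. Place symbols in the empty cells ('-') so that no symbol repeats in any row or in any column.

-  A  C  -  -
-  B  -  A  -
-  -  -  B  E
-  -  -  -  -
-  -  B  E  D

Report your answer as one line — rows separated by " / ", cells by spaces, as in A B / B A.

E A C D B / D B E A C / C D A B E / B E D C A / A C B E D

(r1,c4) = D
(r1,c5) = B
(r2,c5) = C
(r4,c4) = C
(r4,c5) = A
(r5,c2) = C
(r1,c1) = E
(r2,c1) = D
(r2,c3) = E
(r3,c2) = D
(r3,c3) = A
(r4,c1) = B
(r4,c2) = E
(r4,c3) = D
(r5,c1) = A
(r3,c1) = C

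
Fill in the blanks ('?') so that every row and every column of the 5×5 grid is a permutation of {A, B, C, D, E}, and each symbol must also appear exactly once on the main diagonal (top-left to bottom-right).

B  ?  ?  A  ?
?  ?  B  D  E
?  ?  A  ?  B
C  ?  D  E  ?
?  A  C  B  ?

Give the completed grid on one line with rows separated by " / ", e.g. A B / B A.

B D E A C / A C B D E / D E A C B / C B D E A / E A C B D

(r1,c3) = E
(r2,c1) = A
(r2,c2) = C
(r3,c4) = C
(r4,c2) = B
(r4,c5) = A
(r5,c5) = D
(r1,c2) = D
(r1,c5) = C
(r3,c2) = E
(r5,c1) = E
(r3,c1) = D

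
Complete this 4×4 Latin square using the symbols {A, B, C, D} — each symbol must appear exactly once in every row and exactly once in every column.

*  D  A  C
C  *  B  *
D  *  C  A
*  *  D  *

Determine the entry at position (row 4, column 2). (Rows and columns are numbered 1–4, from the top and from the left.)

(r1,c1) = B
(r2,c2) = A
(r2,c4) = D
(r3,c2) = B
(r4,c1) = A
(r4,c2) = C

C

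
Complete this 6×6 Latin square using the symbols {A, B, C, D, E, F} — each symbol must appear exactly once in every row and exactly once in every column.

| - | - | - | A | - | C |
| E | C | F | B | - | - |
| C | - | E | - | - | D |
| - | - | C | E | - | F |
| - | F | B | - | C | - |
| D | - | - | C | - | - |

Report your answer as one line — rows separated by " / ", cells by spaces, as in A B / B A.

F B D A E C / E C F B D A / C A E F B D / B D C E A F / A F B D C E / D E A C F B

At row 1, column 3: row 1 has {A,C}; column 3 has {B,C,E,F}; that leaves D.
At row 2, column 6: row 2 has {B,C,E,F}; column 6 has {C,D,F}; that leaves A.
At row 3, column 4: row 3 has {C,D,E}; column 4 has {A,B,C,E}; that leaves F.
At row 5, column 1: row 5 has {B,C,F}; column 1 has {C,D,E}; that leaves A.
At row 5, column 4: row 5 has {A,B,C,F}; column 4 has {A,B,C,E,F}; that leaves D.
At row 5, column 6: row 5 has {A,B,C,D,F}; column 6 has {A,C,D,F}; that leaves E.
At row 6, column 3: row 6 has {C,D}; column 3 has {B,C,D,E,F}; that leaves A.
At row 6, column 6: row 6 has {A,C,D}; column 6 has {A,C,D,E,F}; that leaves B.
At row 2, column 5: row 2 has {A,B,C,E,F}; column 5 has {C}; that leaves D.
At row 4, column 1: row 4 has {C,E,F}; column 1 has {A,C,D,E}; that leaves B.
At row 4, column 5: row 4 has {B,C,E,F}; column 5 has {C,D}; that leaves A.
At row 6, column 2: row 6 has {A,B,C,D}; column 2 has {C,F}; that leaves E.
At row 6, column 5: row 6 has {A,B,C,D,E}; column 5 has {A,C,D}; that leaves F.
At row 1, column 1: row 1 has {A,C,D}; column 1 has {A,B,C,D,E}; that leaves F.
At row 1, column 2: row 1 has {A,C,D,F}; column 2 has {C,E,F}; that leaves B.
At row 1, column 5: row 1 has {A,B,C,D,F}; column 5 has {A,C,D,F}; that leaves E.
At row 3, column 2: row 3 has {C,D,E,F}; column 2 has {B,C,E,F}; that leaves A.
At row 3, column 5: row 3 has {A,C,D,E,F}; column 5 has {A,C,D,E,F}; that leaves B.
At row 4, column 2: row 4 has {A,B,C,E,F}; column 2 has {A,B,C,E,F}; that leaves D.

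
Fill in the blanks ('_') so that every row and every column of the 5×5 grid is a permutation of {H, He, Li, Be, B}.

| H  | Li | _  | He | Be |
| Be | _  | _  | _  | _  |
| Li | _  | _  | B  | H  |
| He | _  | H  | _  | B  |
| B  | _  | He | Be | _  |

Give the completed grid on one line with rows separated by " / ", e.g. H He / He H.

H Li B He Be / Be B Li H He / Li He Be B H / He Be H Li B / B H He Be Li

(r1,c3) = B
(r2,c3) = Li
(r2,c4) = H
(r2,c5) = He
(r3,c3) = Be
(r4,c2) = Be
(r4,c4) = Li
(r5,c2) = H
(r5,c5) = Li
(r2,c2) = B
(r3,c2) = He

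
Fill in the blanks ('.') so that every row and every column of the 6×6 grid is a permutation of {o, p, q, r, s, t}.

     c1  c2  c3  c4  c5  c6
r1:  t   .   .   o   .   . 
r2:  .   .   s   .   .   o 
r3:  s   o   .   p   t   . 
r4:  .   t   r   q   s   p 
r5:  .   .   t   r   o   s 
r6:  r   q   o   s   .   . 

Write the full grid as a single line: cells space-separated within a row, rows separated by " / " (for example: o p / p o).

Cell (r2,c4): row 2 has {o,s}; column 4 has {o,p,q,r,s} → t.
Cell (r3,c3): row 3 has {o,p,s,t}; column 3 has {o,r,s,t} → q.
Cell (r3,c6): row 3 has {o,p,q,s,t}; column 6 has {o,p,s} → r.
Cell (r4,c1): row 4 has {p,q,r,s,t}; column 1 has {r,s,t} → o.
Cell (r5,c2): row 5 has {o,r,s,t}; column 2 has {o,q,t} → p.
Cell (r6,c5): row 6 has {o,q,r,s}; column 5 has {o,s,t} → p.
Cell (r6,c6): row 6 has {o,p,q,r,s}; column 6 has {o,p,r,s} → t.
Cell (r1,c3): row 1 has {o,t}; column 3 has {o,q,r,s,t} → p.
Cell (r1,c6): row 1 has {o,p,t}; column 6 has {o,p,r,s,t} → q.
Cell (r2,c2): row 2 has {o,s,t}; column 2 has {o,p,q,t} → r.
Cell (r2,c5): row 2 has {o,r,s,t}; column 5 has {o,p,s,t} → q.
Cell (r5,c1): row 5 has {o,p,r,s,t}; column 1 has {o,r,s,t} → q.
Cell (r1,c2): row 1 has {o,p,q,t}; column 2 has {o,p,q,r,t} → s.
Cell (r1,c5): row 1 has {o,p,q,s,t}; column 5 has {o,p,q,s,t} → r.
Cell (r2,c1): row 2 has {o,q,r,s,t}; column 1 has {o,q,r,s,t} → p.

t s p o r q / p r s t q o / s o q p t r / o t r q s p / q p t r o s / r q o s p t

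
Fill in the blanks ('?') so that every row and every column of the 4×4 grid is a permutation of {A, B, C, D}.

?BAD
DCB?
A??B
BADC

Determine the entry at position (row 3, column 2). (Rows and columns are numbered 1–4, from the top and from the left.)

row 1 has {A,B,D}; column 1 has {A,B,D} — only C is left for (r1,c1).
row 2 has {B,C,D}; column 4 has {B,C,D} — only A is left for (r2,c4).
row 3 has {A,B}; column 2 has {A,B,C} — only D is left for (r3,c2).

D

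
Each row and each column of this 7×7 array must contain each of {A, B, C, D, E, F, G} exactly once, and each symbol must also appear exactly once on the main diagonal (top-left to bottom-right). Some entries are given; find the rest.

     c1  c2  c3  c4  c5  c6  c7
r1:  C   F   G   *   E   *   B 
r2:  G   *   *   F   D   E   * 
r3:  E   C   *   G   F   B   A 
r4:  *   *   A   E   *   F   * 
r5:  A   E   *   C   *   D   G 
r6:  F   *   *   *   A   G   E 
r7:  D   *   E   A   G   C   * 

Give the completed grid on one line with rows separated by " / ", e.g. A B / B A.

(r1,c4) = D
(r1,c6) = A
(r2,c7) = C
(r3,c3) = D
(r4,c1) = B
(r4,c5) = C
(r4,c7) = D
(r5,c5) = B
(r6,c4) = B
(r7,c2) = B
(r7,c7) = F
(r2,c2) = A
(r2,c3) = B
(r4,c2) = G
(r5,c3) = F
(r6,c2) = D
(r6,c3) = C

C F G D E A B / G A B F D E C / E C D G F B A / B G A E C F D / A E F C B D G / F D C B A G E / D B E A G C F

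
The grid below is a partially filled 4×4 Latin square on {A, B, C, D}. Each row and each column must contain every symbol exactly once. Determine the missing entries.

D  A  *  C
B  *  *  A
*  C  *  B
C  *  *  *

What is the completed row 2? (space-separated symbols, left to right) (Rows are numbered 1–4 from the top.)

B D C A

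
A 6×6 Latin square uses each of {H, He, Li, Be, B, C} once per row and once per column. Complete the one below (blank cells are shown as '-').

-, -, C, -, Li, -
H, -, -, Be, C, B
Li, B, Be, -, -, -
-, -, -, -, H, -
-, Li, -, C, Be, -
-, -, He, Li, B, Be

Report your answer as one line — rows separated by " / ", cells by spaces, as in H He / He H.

He Be C B Li H / H He Li Be C B / Li B Be H He C / Be C B He H Li / B Li H C Be He / C H He Li B Be

Cell (r2,c2): row 2 has {H,Be,B,C}; column 2 has {Li,B} → He.
Cell (r2,c3): row 2 has {H,He,Be,B,C}; column 3 has {He,Be,C} → Li.
Cell (r3,c5): row 3 has {Li,Be,B}; column 5 has {H,Li,Be,B,C} → He.
Cell (r4,c3): row 4 has {H}; column 3 has {He,Li,Be,C} → B.
Cell (r4,c4): row 4 has {H,B}; column 4 has {Li,Be,C} → He.
Cell (r5,c3): row 5 has {Li,Be,C}; column 3 has {He,Li,Be,B,C} → H.
Cell (r5,c6): row 5 has {H,Li,Be,C}; column 6 has {Be,B} → He.
Cell (r6,c1): row 6 has {He,Li,Be,B}; column 1 has {H,Li} → C.
Cell (r6,c2): row 6 has {He,Li,Be,B,C}; column 2 has {He,Li,B} → H.
Cell (r1,c2): row 1 has {Li,C}; column 2 has {H,He,Li,B} → Be.
Cell (r1,c6): row 1 has {Li,Be,C}; column 6 has {He,Be,B} → H.
Cell (r3,c4): row 3 has {He,Li,Be,B}; column 4 has {He,Li,Be,C} → H.
Cell (r3,c6): row 3 has {H,He,Li,Be,B}; column 6 has {H,He,Be,B} → C.
Cell (r4,c1): row 4 has {H,He,B}; column 1 has {H,Li,C} → Be.
Cell (r4,c2): row 4 has {H,He,Be,B}; column 2 has {H,He,Li,Be,B} → C.
Cell (r4,c6): row 4 has {H,He,Be,B,C}; column 6 has {H,He,Be,B,C} → Li.
Cell (r5,c1): row 5 has {H,He,Li,Be,C}; column 1 has {H,Li,Be,C} → B.
Cell (r1,c1): row 1 has {H,Li,Be,C}; column 1 has {H,Li,Be,B,C} → He.
Cell (r1,c4): row 1 has {H,He,Li,Be,C}; column 4 has {H,He,Li,Be,C} → B.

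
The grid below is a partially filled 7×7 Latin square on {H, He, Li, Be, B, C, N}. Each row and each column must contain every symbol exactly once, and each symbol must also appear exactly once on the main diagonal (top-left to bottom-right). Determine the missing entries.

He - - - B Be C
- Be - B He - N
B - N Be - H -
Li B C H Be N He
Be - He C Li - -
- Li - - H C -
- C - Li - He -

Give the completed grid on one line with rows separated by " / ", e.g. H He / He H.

He H Li N B Be C / C Be H B He Li N / B He N Be C H Li / Li B C H Be N He / Be N He C Li B H / N Li B He H C Be / H C Be Li N He B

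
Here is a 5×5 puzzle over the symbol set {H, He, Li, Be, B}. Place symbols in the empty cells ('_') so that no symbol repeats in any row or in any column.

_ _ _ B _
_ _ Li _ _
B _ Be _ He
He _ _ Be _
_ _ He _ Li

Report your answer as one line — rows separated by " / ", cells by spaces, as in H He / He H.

Cell (r1,c3): row 1 has {B}; column 3 has {He,Li,Be} → H.
Cell (r1,c5): row 1 has {H,B}; column 5 has {He,Li} → Be.
Cell (r4,c3): row 4 has {He,Be}; column 3 has {H,He,Li,Be} → B.
Cell (r4,c5): row 4 has {He,Be,B}; column 5 has {He,Li,Be} → H.
Cell (r5,c4): row 5 has {He,Li}; column 4 has {Be,B} → H.
Cell (r1,c1): row 1 has {H,Be,B}; column 1 has {He,B} → Li.
Cell (r1,c2): row 1 has {H,Li,Be,B}; column 2 is empty so far → He.
Cell (r2,c4): row 2 has {Li}; column 4 has {H,Be,B} → He.
Cell (r2,c5): row 2 has {He,Li}; column 5 has {H,He,Li,Be} → B.
Cell (r3,c4): row 3 has {He,Be,B}; column 4 has {H,He,Be,B} → Li.
Cell (r4,c2): row 4 has {H,He,Be,B}; column 2 has {He} → Li.
Cell (r5,c1): row 5 has {H,He,Li}; column 1 has {He,Li,B} → Be.
Cell (r5,c2): row 5 has {H,He,Li,Be}; column 2 has {He,Li} → B.
Cell (r2,c1): row 2 has {He,Li,B}; column 1 has {He,Li,Be,B} → H.
Cell (r2,c2): row 2 has {H,He,Li,B}; column 2 has {He,Li,B} → Be.
Cell (r3,c2): row 3 has {He,Li,Be,B}; column 2 has {He,Li,Be,B} → H.

Li He H B Be / H Be Li He B / B H Be Li He / He Li B Be H / Be B He H Li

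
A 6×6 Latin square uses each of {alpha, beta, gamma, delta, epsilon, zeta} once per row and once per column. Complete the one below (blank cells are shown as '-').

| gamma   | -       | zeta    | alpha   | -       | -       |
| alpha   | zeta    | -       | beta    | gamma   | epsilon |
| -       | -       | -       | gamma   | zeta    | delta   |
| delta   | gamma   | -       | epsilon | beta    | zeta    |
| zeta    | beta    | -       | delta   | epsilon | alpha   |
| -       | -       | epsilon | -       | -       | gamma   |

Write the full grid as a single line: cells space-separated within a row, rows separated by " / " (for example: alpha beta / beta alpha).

gamma epsilon zeta alpha delta beta / alpha zeta delta beta gamma epsilon / epsilon alpha beta gamma zeta delta / delta gamma alpha epsilon beta zeta / zeta beta gamma delta epsilon alpha / beta delta epsilon zeta alpha gamma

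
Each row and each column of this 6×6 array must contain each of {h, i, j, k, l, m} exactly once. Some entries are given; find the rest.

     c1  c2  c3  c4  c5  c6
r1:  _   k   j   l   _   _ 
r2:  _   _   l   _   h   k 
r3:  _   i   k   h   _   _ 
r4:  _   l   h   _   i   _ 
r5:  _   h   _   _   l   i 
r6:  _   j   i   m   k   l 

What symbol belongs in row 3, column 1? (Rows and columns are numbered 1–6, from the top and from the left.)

l

(r1,c5) = m
(r1,c6) = h
(r2,c2) = m
(r3,c5) = j
(r3,c6) = m
(r4,c6) = j
(r5,c3) = m
(r6,c1) = h
(r1,c1) = i
(r2,c1) = j
(r2,c4) = i
(r3,c1) = l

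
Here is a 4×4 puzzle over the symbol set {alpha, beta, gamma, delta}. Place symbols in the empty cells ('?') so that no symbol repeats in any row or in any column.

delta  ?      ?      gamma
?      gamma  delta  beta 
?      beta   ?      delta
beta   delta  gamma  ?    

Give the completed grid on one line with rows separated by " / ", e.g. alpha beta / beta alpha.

Cell (r1,c2): row 1 has {gamma,delta}; column 2 has {beta,gamma,delta} → alpha.
Cell (r1,c3): row 1 has {alpha,gamma,delta}; column 3 has {gamma,delta} → beta.
Cell (r2,c1): row 2 has {beta,gamma,delta}; column 1 has {beta,delta} → alpha.
Cell (r3,c1): row 3 has {beta,delta}; column 1 has {alpha,beta,delta} → gamma.
Cell (r3,c3): row 3 has {beta,gamma,delta}; column 3 has {beta,gamma,delta} → alpha.
Cell (r4,c4): row 4 has {beta,gamma,delta}; column 4 has {beta,gamma,delta} → alpha.

delta alpha beta gamma / alpha gamma delta beta / gamma beta alpha delta / beta delta gamma alpha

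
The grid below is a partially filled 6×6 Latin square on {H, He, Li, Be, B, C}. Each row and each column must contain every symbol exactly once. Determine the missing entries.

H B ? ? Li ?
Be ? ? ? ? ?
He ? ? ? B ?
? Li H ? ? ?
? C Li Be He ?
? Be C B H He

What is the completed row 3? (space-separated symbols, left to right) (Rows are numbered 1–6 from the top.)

(r2,c5) = C
(r3,c2) = H
(r3,c3) = Be
(r4,c5) = Be
(r5,c1) = B
(r5,c6) = H
(r6,c1) = Li
(r1,c3) = He
(r1,c4) = C
(r1,c6) = Be
(r2,c2) = He
(r2,c3) = B
(r2,c6) = Li
(r3,c4) = Li
(r3,c6) = C

He H Be Li B C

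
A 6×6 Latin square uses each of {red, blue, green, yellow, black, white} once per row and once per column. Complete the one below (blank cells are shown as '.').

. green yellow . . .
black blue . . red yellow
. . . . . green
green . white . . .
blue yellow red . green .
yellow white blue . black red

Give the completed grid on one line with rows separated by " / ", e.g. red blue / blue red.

red green yellow blue white black / black blue green white red yellow / white red black yellow blue green / green black white red yellow blue / blue yellow red black green white / yellow white blue green black red

Cell (r2,c3): row 2 has {red,blue,yellow,black}; column 3 has {red,blue,yellow,white} → green.
Cell (r2,c4): row 2 has {red,blue,green,yellow,black}; column 4 is empty so far → white.
Cell (r3,c3): row 3 has {green}; column 3 has {red,blue,green,yellow,white} → black.
Cell (r5,c4): row 5 has {red,blue,green,yellow}; column 4 has {white} → black.
Cell (r5,c6): row 5 has {red,blue,green,yellow,black}; column 6 has {red,green,yellow} → white.
Cell (r6,c4): row 6 has {red,blue,yellow,black,white}; column 4 has {black,white} → green.
Cell (r3,c2): row 3 has {green,black}; column 2 has {blue,green,yellow,white} → red.
Cell (r4,c2): row 4 has {green,white}; column 2 has {red,blue,green,yellow,white} → black.
Cell (r4,c6): row 4 has {green,black,white}; column 6 has {red,green,yellow,white} → blue.
Cell (r1,c6): row 1 has {green,yellow}; column 6 has {red,blue,green,yellow,white} → black.
Cell (r3,c1): row 3 has {red,green,black}; column 1 has {blue,green,yellow,black} → white.
Cell (r4,c5): row 4 has {blue,green,black,white}; column 5 has {red,green,black} → yellow.
Cell (r1,c1): row 1 has {green,yellow,black}; column 1 has {blue,green,yellow,black,white} → red.
Cell (r1,c4): row 1 has {red,green,yellow,black}; column 4 has {green,black,white} → blue.
Cell (r1,c5): row 1 has {red,blue,green,yellow,black}; column 5 has {red,green,yellow,black} → white.
Cell (r3,c4): row 3 has {red,green,black,white}; column 4 has {blue,green,black,white} → yellow.
Cell (r3,c5): row 3 has {red,green,yellow,black,white}; column 5 has {red,green,yellow,black,white} → blue.
Cell (r4,c4): row 4 has {blue,green,yellow,black,white}; column 4 has {blue,green,yellow,black,white} → red.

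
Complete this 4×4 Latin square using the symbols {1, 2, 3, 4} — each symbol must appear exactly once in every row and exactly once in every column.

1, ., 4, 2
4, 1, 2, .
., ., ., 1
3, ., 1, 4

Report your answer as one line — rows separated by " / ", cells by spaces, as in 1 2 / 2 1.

1 3 4 2 / 4 1 2 3 / 2 4 3 1 / 3 2 1 4

Cell (r1,c2): row 1 has {1,2,4}; column 2 has {1} → 3.
Cell (r2,c4): row 2 has {1,2,4}; column 4 has {1,2,4} → 3.
Cell (r3,c1): row 3 has {1}; column 1 has {1,3,4} → 2.
Cell (r3,c2): row 3 has {1,2}; column 2 has {1,3} → 4.
Cell (r3,c3): row 3 has {1,2,4}; column 3 has {1,2,4} → 3.
Cell (r4,c2): row 4 has {1,3,4}; column 2 has {1,3,4} → 2.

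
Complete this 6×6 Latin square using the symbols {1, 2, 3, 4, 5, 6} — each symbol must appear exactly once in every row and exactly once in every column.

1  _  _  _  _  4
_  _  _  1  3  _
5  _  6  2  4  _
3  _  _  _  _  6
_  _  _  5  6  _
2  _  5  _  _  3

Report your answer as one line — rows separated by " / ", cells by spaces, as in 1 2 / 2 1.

row 3 has {2,4,5,6}; column 6 has {3,4,6} — only 1 is left for (r3,c6).
row 4 has {3,6}; column 4 has {1,2,5} — only 4 is left for (r4,c4).
row 5 has {5,6}; column 1 has {1,2,3,5} — only 4 is left for (r5,c1).
row 5 has {4,5,6}; column 6 has {1,3,4,6} — only 2 is left for (r5,c6).
row 6 has {2,3,5}; column 4 has {1,2,4,5} — only 6 is left for (r6,c4).
row 6 has {2,3,5,6}; column 5 has {3,4,6} — only 1 is left for (r6,c5).
row 1 has {1,4}; column 4 has {1,2,4,5,6} — only 3 is left for (r1,c4).
row 2 has {1,3}; column 1 has {1,2,3,4,5} — only 6 is left for (r2,c1).
row 2 has {1,3,6}; column 6 has {1,2,3,4,6} — only 5 is left for (r2,c6).
row 3 has {1,2,4,5,6}; column 2 is empty so far — only 3 is left for (r3,c2).
row 5 has {2,4,5,6}; column 2 has {3} — only 1 is left for (r5,c2).
row 5 has {1,2,4,5,6}; column 3 has {5,6} — only 3 is left for (r5,c3).
row 6 has {1,2,3,5,6}; column 2 has {1,3} — only 4 is left for (r6,c2).
row 1 has {1,3,4}; column 3 has {3,5,6} — only 2 is left for (r1,c3).
row 1 has {1,2,3,4}; column 5 has {1,3,4,6} — only 5 is left for (r1,c5).
row 2 has {1,3,5,6}; column 2 has {1,3,4} — only 2 is left for (r2,c2).
row 2 has {1,2,3,5,6}; column 3 has {2,3,5,6} — only 4 is left for (r2,c3).
row 4 has {3,4,6}; column 2 has {1,2,3,4} — only 5 is left for (r4,c2).
row 4 has {3,4,5,6}; column 3 has {2,3,4,5,6} — only 1 is left for (r4,c3).
row 4 has {1,3,4,5,6}; column 5 has {1,3,4,5,6} — only 2 is left for (r4,c5).
row 1 has {1,2,3,4,5}; column 2 has {1,2,3,4,5} — only 6 is left for (r1,c2).

1 6 2 3 5 4 / 6 2 4 1 3 5 / 5 3 6 2 4 1 / 3 5 1 4 2 6 / 4 1 3 5 6 2 / 2 4 5 6 1 3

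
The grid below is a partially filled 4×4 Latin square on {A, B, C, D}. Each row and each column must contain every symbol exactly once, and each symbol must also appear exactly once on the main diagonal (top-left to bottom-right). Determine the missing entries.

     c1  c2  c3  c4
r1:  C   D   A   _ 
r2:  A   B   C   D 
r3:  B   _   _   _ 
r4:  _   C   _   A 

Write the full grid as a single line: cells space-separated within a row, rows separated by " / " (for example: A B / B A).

C D A B / A B C D / B A D C / D C B A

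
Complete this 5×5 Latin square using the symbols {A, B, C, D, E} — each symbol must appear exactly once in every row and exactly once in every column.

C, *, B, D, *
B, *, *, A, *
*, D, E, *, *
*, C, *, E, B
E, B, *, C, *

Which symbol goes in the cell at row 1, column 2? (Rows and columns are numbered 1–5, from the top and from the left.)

A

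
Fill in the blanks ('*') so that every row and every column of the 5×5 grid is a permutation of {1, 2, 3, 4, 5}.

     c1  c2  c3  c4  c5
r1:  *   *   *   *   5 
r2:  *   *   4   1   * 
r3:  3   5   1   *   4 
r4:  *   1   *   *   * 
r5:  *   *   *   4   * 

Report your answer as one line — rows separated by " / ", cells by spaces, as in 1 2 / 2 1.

1 4 2 3 5 / 5 2 4 1 3 / 3 5 1 2 4 / 4 1 3 5 2 / 2 3 5 4 1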